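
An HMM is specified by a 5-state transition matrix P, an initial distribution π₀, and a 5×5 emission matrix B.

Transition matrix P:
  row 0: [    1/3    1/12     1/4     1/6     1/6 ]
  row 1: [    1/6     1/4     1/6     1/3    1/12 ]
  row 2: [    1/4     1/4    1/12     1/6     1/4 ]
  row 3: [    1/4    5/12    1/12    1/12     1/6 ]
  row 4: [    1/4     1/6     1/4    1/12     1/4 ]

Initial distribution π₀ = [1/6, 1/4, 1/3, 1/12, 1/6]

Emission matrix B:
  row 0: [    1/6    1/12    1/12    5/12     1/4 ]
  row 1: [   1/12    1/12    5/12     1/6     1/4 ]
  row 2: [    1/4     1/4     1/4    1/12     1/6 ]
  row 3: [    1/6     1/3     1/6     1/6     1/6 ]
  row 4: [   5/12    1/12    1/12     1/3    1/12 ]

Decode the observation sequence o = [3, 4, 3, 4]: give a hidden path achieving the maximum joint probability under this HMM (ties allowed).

t=0: δ = [6.944e-02, 4.167e-02, 2.778e-02, 1.389e-02, 5.556e-02]  (obs o_0=3)
t=1: δ = [5.787e-03, 2.604e-03, 2.894e-03, 2.315e-03, 1.157e-03]  ψ = [0, 1, 0, 1, 4]  (obs o_1=4)
t=2: δ = [8.038e-04, 1.608e-04, 1.206e-04, 1.608e-04, 3.215e-04]  ψ = [0, 3, 0, 0, 0]  (obs o_2=3)
t=3: δ = [6.698e-05, 1.674e-05, 3.349e-05, 2.233e-05, 1.116e-05]  ψ = [0, 0, 0, 0, 0]  (obs o_3=4)
backtrack: best end state = 0; path = [0, 0, 0, 0]

path = [0, 0, 0, 0]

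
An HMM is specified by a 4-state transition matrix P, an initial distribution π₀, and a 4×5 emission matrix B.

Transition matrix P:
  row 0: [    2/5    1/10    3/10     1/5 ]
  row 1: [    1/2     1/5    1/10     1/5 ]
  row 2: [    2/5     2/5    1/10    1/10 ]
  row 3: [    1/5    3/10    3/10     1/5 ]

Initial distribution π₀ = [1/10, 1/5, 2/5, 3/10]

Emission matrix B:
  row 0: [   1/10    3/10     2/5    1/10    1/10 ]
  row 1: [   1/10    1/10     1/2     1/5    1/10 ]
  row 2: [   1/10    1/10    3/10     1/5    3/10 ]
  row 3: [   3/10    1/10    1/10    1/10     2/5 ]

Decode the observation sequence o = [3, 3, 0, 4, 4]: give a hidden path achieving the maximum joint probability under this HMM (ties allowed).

t=0: δ = [1.000e-02, 4.000e-02, 8.000e-02, 3.000e-02]  (obs o_0=3)
t=1: δ = [3.200e-03, 6.400e-03, 1.800e-03, 8.000e-04]  ψ = [2, 2, 3, 1]  (obs o_1=3)
t=2: δ = [3.200e-04, 1.280e-04, 9.600e-05, 3.840e-04]  ψ = [1, 1, 0, 1]  (obs o_2=0)
t=3: δ = [1.280e-05, 1.152e-05, 3.456e-05, 3.072e-05]  ψ = [0, 3, 3, 3]  (obs o_3=4)
t=4: δ = [1.382e-06, 1.382e-06, 2.765e-06, 2.458e-06]  ψ = [2, 2, 3, 3]  (obs o_4=4)
backtrack: best end state = 2; path = [2, 1, 3, 3, 2]

path = [2, 1, 3, 3, 2]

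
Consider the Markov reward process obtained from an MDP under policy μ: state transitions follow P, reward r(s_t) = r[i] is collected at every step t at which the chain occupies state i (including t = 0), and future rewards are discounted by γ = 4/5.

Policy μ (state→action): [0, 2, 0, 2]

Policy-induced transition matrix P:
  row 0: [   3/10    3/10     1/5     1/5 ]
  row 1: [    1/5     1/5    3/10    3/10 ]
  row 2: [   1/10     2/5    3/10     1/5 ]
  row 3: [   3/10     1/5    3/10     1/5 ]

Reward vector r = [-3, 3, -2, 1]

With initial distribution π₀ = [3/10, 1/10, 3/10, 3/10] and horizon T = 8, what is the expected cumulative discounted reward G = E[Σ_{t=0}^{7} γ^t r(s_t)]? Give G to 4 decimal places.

t=0: π = [0.3000, 0.1000, 0.3000, 0.3000], E[r] = -0.9000, γ^t·E[r] = -0.900000, running G = -0.900000
t=1: π = [0.2300, 0.2900, 0.2700, 0.2100], E[r] = -0.1500, γ^t·E[r] = -0.120000, running G = -1.020000
t=2: π = [0.2170, 0.2770, 0.2770, 0.2290], E[r] = -0.1450, γ^t·E[r] = -0.092800, running G = -1.112800
t=3: π = [0.2169, 0.2771, 0.2783, 0.2277], E[r] = -0.1483, γ^t·E[r] = -0.075930, running G = -1.188730
t=4: π = [0.2166, 0.2774, 0.2783, 0.2277], E[r] = -0.1468, γ^t·E[r] = -0.060109, running G = -1.248838
t=5: π = [0.2166, 0.2773, 0.2783, 0.2277], E[r] = -0.1468, γ^t·E[r] = -0.048095, running G = -1.296933
t=6: π = [0.2166, 0.2773, 0.2783, 0.2277], E[r] = -0.1468, γ^t·E[r] = -0.038473, running G = -1.335406
t=7: π = [0.2166, 0.2773, 0.2783, 0.2277], E[r] = -0.1468, γ^t·E[r] = -0.030778, running G = -1.366184

G = -1.3662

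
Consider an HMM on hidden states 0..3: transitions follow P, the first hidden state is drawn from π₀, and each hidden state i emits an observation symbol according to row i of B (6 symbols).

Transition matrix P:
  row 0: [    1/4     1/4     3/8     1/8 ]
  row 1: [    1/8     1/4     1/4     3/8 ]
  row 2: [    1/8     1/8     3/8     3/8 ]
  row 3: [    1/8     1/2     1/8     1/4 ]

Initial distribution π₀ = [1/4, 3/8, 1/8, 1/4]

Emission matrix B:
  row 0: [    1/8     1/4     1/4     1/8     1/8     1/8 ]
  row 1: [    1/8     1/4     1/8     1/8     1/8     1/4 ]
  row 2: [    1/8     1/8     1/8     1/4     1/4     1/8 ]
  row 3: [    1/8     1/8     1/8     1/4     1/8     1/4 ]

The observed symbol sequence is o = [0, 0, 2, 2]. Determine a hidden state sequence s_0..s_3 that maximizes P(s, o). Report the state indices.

path = [1, 3, 1, 3]

t=0: δ = [3.125e-02, 4.688e-02, 1.562e-02, 3.125e-02]  (obs o_0=0)
t=1: δ = [9.766e-04, 1.953e-03, 1.465e-03, 2.197e-03]  ψ = [0, 3, 0, 1]  (obs o_1=0)
t=2: δ = [6.866e-05, 1.373e-04, 6.866e-05, 9.155e-05]  ψ = [3, 3, 2, 1]  (obs o_2=2)
t=3: δ = [4.292e-06, 5.722e-06, 4.292e-06, 6.437e-06]  ψ = [0, 3, 1, 1]  (obs o_3=2)
backtrack: best end state = 3; path = [1, 3, 1, 3]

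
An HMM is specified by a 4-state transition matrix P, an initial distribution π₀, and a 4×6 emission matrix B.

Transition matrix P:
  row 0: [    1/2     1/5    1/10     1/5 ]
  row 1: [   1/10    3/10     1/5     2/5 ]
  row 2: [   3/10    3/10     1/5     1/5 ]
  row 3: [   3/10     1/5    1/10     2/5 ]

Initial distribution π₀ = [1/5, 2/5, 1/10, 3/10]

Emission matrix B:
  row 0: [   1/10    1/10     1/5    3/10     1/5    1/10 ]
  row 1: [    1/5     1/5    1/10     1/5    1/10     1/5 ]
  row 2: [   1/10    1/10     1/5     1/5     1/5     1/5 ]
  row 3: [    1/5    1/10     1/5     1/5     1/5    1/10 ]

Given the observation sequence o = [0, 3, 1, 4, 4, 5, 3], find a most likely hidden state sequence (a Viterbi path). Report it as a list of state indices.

t=0: δ = [2.000e-02, 8.000e-02, 1.000e-02, 6.000e-02]  (obs o_0=0)
t=1: δ = [5.400e-03, 4.800e-03, 3.200e-03, 6.400e-03]  ψ = [3, 1, 1, 1]  (obs o_1=3)
t=2: δ = [2.700e-04, 2.880e-04, 9.600e-05, 2.560e-04]  ψ = [0, 1, 1, 3]  (obs o_2=1)
t=3: δ = [2.700e-05, 8.640e-06, 1.152e-05, 2.304e-05]  ψ = [0, 1, 1, 1]  (obs o_3=4)
t=4: δ = [2.700e-06, 5.400e-07, 5.400e-07, 1.843e-06]  ψ = [0, 0, 0, 3]  (obs o_4=4)
t=5: δ = [1.350e-07, 1.080e-07, 5.400e-08, 7.373e-08]  ψ = [0, 0, 0, 3]  (obs o_5=5)
t=6: δ = [2.025e-08, 6.480e-09, 4.320e-09, 8.640e-09]  ψ = [0, 1, 1, 1]  (obs o_6=3)
backtrack: best end state = 0; path = [3, 0, 0, 0, 0, 0, 0]

path = [3, 0, 0, 0, 0, 0, 0]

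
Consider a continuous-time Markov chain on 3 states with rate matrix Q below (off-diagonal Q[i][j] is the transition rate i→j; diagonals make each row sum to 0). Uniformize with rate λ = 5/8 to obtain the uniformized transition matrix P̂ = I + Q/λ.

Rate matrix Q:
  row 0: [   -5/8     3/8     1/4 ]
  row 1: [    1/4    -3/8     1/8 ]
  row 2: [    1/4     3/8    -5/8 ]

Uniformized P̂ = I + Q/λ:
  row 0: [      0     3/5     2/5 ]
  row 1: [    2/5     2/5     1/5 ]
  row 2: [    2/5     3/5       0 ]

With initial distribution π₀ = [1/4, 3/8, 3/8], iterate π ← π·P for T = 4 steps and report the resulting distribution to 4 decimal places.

π = [0.2848, 0.4998, 0.2154]

t=0: π = [0.2500, 0.3750, 0.3750]
t=1: π = [0.3000, 0.5250, 0.1750]
t=2: π = [0.2800, 0.4950, 0.2250]
t=3: π = [0.2880, 0.5010, 0.2110]
t=4: π = [0.2848, 0.4998, 0.2154]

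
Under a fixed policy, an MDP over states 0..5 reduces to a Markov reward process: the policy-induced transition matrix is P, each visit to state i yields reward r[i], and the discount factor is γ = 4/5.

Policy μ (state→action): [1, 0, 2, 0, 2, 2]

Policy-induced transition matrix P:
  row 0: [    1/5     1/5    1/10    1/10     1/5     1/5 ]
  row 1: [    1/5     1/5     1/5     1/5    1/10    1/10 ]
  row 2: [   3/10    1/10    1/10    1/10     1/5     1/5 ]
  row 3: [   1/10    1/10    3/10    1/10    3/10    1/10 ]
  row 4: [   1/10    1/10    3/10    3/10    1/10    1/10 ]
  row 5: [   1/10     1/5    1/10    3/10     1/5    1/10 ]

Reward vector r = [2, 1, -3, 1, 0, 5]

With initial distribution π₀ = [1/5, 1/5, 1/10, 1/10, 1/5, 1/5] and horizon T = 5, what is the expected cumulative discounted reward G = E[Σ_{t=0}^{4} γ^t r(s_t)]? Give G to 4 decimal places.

G = 3.2344

t=0: π = [0.2000, 0.2000, 0.1000, 0.1000, 0.2000, 0.2000], E[r] = 1.4000, γ^t·E[r] = 1.400000, running G = 1.400000
t=1: π = [0.1600, 0.1600, 0.1800, 0.2000, 0.1700, 0.1300], E[r] = 0.7900, γ^t·E[r] = 0.632000, running G = 2.032000
t=2: π = [0.1680, 0.1450, 0.1900, 0.1760, 0.1870, 0.1340], E[r] = 0.7570, γ^t·E[r] = 0.484480, running G = 2.516480
t=3: π = [0.1693, 0.1447, 0.1871, 0.1787, 0.1844, 0.1358], E[r] = 0.7797, γ^t·E[r] = 0.399206, running G = 2.915686
t=4: π = [0.1688, 0.1450, 0.1871, 0.1785, 0.1850, 0.1356], E[r] = 0.7781, γ^t·E[r] = 0.318693, running G = 3.234380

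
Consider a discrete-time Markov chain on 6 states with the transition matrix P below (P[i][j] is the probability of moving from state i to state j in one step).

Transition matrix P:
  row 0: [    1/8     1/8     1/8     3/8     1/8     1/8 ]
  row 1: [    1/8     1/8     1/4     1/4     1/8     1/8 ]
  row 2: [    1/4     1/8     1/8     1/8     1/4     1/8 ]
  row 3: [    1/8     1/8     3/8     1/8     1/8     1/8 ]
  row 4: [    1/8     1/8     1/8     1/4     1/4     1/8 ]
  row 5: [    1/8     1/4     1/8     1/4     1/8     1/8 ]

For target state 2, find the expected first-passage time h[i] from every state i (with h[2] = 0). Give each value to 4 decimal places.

h = [4.8224, 4.3402, 0.0000, 3.8579, 4.9602, 4.8827]

First-step conditioning: h[2] = 0; for i ≠ 2, h[i] = 1 + Σ_k P[i][k]·h[k].
  h[0] = 1 + 1/8·h[0] + 1/8·h[1] + 3/8·h[3] + 1/8·h[4] + 1/8·h[5]
  h[1] = 1 + 1/8·h[0] + 1/8·h[1] + 1/4·h[3] + 1/8·h[4] + 1/8·h[5]
  h[3] = 1 + 1/8·h[0] + 1/8·h[1] + 1/8·h[3] + 1/8·h[4] + 1/8·h[5]
  h[4] = 1 + 1/8·h[0] + 1/8·h[1] + 1/4·h[3] + 1/4·h[4] + 1/8·h[5]
  h[5] = 1 + 1/8·h[0] + 1/4·h[1] + 1/4·h[3] + 1/8·h[4] + 1/8·h[5]
Solving the 5×5 linear system over states ≠ 2 gives exactly h = [4480/929, 4032/929, 0, 3584/929, 4608/929, 4536/929] (h[2] = 0 is the target).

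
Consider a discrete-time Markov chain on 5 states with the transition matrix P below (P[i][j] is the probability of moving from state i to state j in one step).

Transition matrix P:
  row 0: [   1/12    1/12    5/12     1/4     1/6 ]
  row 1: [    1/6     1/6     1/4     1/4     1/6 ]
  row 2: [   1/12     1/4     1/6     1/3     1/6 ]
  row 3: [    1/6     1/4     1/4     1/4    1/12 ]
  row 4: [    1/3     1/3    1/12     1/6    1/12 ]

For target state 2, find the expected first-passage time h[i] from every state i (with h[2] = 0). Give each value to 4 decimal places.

First-step conditioning: h[2] = 0; for i ≠ 2, h[i] = 1 + Σ_k P[i][k]·h[k].
  h[0] = 1 + 1/12·h[0] + 1/12·h[1] + 1/4·h[3] + 1/6·h[4]
  h[1] = 1 + 1/6·h[0] + 1/6·h[1] + 1/4·h[3] + 1/6·h[4]
  h[3] = 1 + 1/6·h[0] + 1/4·h[1] + 1/4·h[3] + 1/12·h[4]
  h[4] = 1 + 1/3·h[0] + 1/3·h[1] + 1/6·h[3] + 1/12·h[4]
Solving the 4×4 linear system over states ≠ 2 gives exactly h = [20460/6203, 24180/6203, 0, 23916/6203, 27348/6203] (h[2] = 0 is the target).

h = [3.2984, 3.8981, 0.0000, 3.8556, 4.4088]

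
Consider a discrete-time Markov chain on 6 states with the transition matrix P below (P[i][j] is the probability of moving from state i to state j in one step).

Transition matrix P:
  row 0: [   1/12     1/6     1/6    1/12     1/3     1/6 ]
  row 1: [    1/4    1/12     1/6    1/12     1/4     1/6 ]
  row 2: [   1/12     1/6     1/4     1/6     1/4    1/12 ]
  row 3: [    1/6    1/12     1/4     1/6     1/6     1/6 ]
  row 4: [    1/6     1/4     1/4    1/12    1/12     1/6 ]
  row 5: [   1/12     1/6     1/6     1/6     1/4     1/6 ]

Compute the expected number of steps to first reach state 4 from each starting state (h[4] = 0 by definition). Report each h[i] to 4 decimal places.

h = [3.6722, 3.9547, 4.0345, 4.3472, 0.0000, 4.0345]

First-step conditioning: h[4] = 0; for i ≠ 4, h[i] = 1 + Σ_k P[i][k]·h[k].
  h[0] = 1 + 1/12·h[0] + 1/6·h[1] + 1/6·h[2] + 1/12·h[3] + 1/6·h[5]
  h[1] = 1 + 1/4·h[0] + 1/12·h[1] + 1/6·h[2] + 1/12·h[3] + 1/6·h[5]
  h[2] = 1 + 1/12·h[0] + 1/6·h[1] + 1/4·h[2] + 1/6·h[3] + 1/12·h[5]
  h[3] = 1 + 1/6·h[0] + 1/12·h[1] + 1/4·h[2] + 1/6·h[3] + 1/6·h[5]
  h[5] = 1 + 1/12·h[0] + 1/6·h[1] + 1/6·h[2] + 1/6·h[3] + 1/6·h[5]
Solving the 5×5 linear system over states ≠ 4 gives exactly h = [6812/1855, 1048/265, 7484/1855, 1152/265, 0, 7484/1855] (h[4] = 0 is the target).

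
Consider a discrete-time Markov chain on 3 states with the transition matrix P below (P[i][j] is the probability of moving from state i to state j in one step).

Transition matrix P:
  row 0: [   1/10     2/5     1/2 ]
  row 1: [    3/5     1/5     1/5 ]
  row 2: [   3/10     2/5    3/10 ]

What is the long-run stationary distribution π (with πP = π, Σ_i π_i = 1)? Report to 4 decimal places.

Balance equations π_j = Σ_i π_i·P[i][j]:
  π_0 = 1/10·π_0 + 3/5·π_1 + 3/10·π_2
  π_1 = 2/5·π_0 + 1/5·π_1 + 2/5·π_2
  normalize: π_0 + π_1 + π_2 = 1
Solving the linear system gives exactly π = [1/3, 1/3, 1/3].

π = [0.3333, 0.3333, 0.3333]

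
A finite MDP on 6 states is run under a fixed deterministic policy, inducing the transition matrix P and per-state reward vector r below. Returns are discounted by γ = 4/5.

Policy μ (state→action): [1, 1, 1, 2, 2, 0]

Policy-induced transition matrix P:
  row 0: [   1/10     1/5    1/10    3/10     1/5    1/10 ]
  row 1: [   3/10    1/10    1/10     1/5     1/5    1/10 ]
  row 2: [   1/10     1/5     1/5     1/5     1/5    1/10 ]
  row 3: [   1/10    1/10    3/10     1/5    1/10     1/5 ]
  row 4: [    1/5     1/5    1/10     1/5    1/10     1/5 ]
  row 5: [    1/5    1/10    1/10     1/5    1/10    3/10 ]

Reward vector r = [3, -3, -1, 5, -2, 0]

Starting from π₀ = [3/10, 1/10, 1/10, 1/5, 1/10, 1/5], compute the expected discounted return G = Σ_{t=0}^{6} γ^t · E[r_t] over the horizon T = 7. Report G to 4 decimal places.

G = 3.3058

t=0: π = [0.3000, 0.1000, 0.1000, 0.2000, 0.1000, 0.2000], E[r] = 1.3000, γ^t·E[r] = 1.300000, running G = 1.300000
t=1: π = [0.1500, 0.1500, 0.1500, 0.2300, 0.1500, 0.1700], E[r] = 0.7000, γ^t·E[r] = 0.560000, running G = 1.860000
t=2: π = [0.1620, 0.1450, 0.1610, 0.2150, 0.1450, 0.1720], E[r] = 0.6750, γ^t·E[r] = 0.432000, running G = 2.292000
t=3: π = [0.1607, 0.1468, 0.1591, 0.2162, 0.1468, 0.1704], E[r] = 0.6700, γ^t·E[r] = 0.343040, running G = 2.635040
t=4: π = [0.1611, 0.1467, 0.1592, 0.2161, 0.1467, 0.1704], E[r] = 0.6711, γ^t·E[r] = 0.274899, running G = 2.909939
t=5: π = [0.1610, 0.1467, 0.1591, 0.2161, 0.1467, 0.1703], E[r] = 0.6711, γ^t·E[r] = 0.219898, running G = 3.129836
t=6: π = [0.1610, 0.1467, 0.1591, 0.2161, 0.1467, 0.1703], E[r] = 0.6711, γ^t·E[r] = 0.175920, running G = 3.305756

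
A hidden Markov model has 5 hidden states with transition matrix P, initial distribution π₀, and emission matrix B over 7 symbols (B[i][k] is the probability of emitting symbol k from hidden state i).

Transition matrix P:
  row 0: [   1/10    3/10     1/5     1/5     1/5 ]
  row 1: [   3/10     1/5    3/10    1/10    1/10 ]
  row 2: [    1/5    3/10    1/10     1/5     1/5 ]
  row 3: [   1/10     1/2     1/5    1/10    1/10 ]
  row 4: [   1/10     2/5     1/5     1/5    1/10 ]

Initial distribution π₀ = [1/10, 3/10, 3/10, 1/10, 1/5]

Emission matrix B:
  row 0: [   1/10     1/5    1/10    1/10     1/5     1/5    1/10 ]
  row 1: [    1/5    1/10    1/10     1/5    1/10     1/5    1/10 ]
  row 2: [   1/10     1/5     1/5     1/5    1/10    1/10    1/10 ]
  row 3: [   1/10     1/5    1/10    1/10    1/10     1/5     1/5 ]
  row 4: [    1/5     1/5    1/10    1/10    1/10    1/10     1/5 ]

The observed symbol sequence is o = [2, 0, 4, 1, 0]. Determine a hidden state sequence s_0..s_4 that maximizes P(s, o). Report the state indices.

path = [2, 1, 0, 3, 1]

t=0: δ = [1.000e-02, 3.000e-02, 6.000e-02, 1.000e-02, 2.000e-02]  (obs o_0=2)
t=1: δ = [1.200e-03, 3.600e-03, 9.000e-04, 1.200e-03, 2.400e-03]  ψ = [2, 2, 1, 2, 2]  (obs o_1=0)
t=2: δ = [2.160e-04, 9.600e-05, 1.080e-04, 4.800e-05, 3.600e-05]  ψ = [1, 4, 1, 4, 1]  (obs o_2=4)
t=3: δ = [5.760e-06, 6.480e-06, 8.640e-06, 8.640e-06, 8.640e-06]  ψ = [1, 0, 0, 0, 0]  (obs o_3=1)
t=4: δ = [1.944e-07, 8.640e-07, 1.944e-07, 1.728e-07, 3.456e-07]  ψ = [1, 3, 1, 2, 2]  (obs o_4=0)
backtrack: best end state = 1; path = [2, 1, 0, 3, 1]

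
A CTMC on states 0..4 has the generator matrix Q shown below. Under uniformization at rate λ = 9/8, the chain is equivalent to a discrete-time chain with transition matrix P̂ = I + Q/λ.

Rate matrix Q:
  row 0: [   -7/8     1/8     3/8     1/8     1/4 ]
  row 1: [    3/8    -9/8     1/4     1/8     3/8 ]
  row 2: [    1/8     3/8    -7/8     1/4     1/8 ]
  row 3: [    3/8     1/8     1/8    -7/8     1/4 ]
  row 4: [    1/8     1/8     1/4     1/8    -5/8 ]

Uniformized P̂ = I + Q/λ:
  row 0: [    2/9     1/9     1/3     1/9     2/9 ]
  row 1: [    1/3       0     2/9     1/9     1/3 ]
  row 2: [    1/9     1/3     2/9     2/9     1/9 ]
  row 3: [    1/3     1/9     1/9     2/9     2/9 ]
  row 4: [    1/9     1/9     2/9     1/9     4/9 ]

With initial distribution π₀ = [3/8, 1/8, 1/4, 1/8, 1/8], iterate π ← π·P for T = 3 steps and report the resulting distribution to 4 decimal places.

π = [0.2015, 0.1452, 0.2274, 0.1538, 0.2721]

t=0: π = [0.3750, 0.1250, 0.2500, 0.1250, 0.1250]
t=1: π = [0.2083, 0.1528, 0.2500, 0.1528, 0.2361]
t=2: π = [0.2022, 0.1497, 0.2284, 0.1559, 0.2639]
t=3: π = [0.2015, 0.1452, 0.2274, 0.1538, 0.2721]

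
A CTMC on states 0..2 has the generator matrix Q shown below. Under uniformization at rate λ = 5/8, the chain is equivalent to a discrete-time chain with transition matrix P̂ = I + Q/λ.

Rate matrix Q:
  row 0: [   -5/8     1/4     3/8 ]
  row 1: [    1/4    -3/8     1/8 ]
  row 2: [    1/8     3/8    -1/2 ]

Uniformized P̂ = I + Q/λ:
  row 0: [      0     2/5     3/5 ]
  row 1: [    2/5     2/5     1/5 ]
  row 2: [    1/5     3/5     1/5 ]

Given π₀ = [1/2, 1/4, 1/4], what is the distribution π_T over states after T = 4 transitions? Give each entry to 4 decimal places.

t=0: π = [0.5000, 0.2500, 0.2500]
t=1: π = [0.1500, 0.4500, 0.4000]
t=2: π = [0.2600, 0.4800, 0.2600]
t=3: π = [0.2440, 0.4520, 0.3040]
t=4: π = [0.2416, 0.4608, 0.2976]

π = [0.2416, 0.4608, 0.2976]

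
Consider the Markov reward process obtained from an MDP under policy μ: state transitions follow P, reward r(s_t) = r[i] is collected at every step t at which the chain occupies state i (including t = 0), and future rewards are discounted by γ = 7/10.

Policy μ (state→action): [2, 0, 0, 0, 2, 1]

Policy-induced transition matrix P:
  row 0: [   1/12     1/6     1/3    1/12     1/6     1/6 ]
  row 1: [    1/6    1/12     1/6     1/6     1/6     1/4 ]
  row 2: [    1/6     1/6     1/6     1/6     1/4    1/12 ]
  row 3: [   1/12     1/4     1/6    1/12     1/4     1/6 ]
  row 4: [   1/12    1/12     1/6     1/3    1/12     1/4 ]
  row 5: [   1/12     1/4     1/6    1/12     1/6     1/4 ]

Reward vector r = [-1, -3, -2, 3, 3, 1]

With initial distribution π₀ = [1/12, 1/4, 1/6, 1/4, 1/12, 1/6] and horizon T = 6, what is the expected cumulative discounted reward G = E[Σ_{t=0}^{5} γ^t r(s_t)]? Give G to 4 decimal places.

t=0: π = [0.0833, 0.2500, 0.1667, 0.2500, 0.0833, 0.1667], E[r] = 0.0000, γ^t·E[r] = 0.000000, running G = 0.000000
t=1: π = [0.1181, 0.1736, 0.1806, 0.1389, 0.1944, 0.1944], E[r] = 0.1944, γ^t·E[r] = 0.136111, running G = 0.136111
t=2: π = [0.1128, 0.1638, 0.1863, 0.1615, 0.1771, 0.1985], E[r] = 0.2373, γ^t·E[r] = 0.116262, running G = 0.252373
t=3: π = [0.1125, 0.1683, 0.1855, 0.1568, 0.1809, 0.1961], E[r] = 0.2209, γ^t·E[r] = 0.075759, running G = 0.328132
t=4: π = [0.1128, 0.1670, 0.1854, 0.1580, 0.1801, 0.1966], E[r] = 0.2265, γ^t·E[r] = 0.054386, running G = 0.382518
t=5: π = [0.1127, 0.1673, 0.1855, 0.1577, 0.1803, 0.1965], E[r] = 0.2250, γ^t·E[r] = 0.037818, running G = 0.420335

G = 0.4203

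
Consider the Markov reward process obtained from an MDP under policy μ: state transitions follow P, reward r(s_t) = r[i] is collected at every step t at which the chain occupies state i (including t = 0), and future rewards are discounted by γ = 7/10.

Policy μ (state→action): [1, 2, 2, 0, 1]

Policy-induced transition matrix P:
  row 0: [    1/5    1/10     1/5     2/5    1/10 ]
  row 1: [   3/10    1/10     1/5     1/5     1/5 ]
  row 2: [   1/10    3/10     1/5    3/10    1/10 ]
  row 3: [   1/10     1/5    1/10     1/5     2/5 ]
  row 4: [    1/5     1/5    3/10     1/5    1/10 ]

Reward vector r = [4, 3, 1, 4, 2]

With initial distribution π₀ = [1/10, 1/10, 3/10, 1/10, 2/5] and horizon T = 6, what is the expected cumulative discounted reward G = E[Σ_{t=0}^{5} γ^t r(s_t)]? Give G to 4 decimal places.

G = 7.7102

t=0: π = [0.1000, 0.1000, 0.3000, 0.1000, 0.4000], E[r] = 2.2000, γ^t·E[r] = 2.200000, running G = 2.200000
t=1: π = [0.1700, 0.2100, 0.2300, 0.2500, 0.1400], E[r] = 2.8200, γ^t·E[r] = 1.974000, running G = 4.174000
t=2: π = [0.1730, 0.1850, 0.1890, 0.2570, 0.1960], E[r] = 2.8560, γ^t·E[r] = 1.399440, running G = 5.573440
t=3: π = [0.1739, 0.1831, 0.1939, 0.2535, 0.1956], E[r] = 2.8440, γ^t·E[r] = 0.975492, running G = 6.548932
t=4: π = [0.1736, 0.1837, 0.1942, 0.2542, 0.1944], E[r] = 2.8450, γ^t·E[r] = 0.683075, running G = 7.232007
t=5: π = [0.1735, 0.1837, 0.1940, 0.2541, 0.1946], E[r] = 2.8450, γ^t·E[r] = 0.478160, running G = 7.710167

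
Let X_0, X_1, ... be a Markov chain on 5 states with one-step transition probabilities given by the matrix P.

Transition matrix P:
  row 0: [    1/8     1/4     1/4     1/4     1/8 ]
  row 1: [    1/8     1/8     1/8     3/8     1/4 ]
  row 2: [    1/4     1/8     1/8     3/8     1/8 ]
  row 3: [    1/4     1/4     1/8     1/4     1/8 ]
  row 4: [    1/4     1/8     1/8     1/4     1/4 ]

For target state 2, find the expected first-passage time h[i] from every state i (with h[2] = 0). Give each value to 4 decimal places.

h = [5.9276, 6.7496, 0.0000, 6.6686, 6.6570]

First-step conditioning: h[2] = 0; for i ≠ 2, h[i] = 1 + Σ_k P[i][k]·h[k].
  h[0] = 1 + 1/8·h[0] + 1/4·h[1] + 1/4·h[3] + 1/8·h[4]
  h[1] = 1 + 1/8·h[0] + 1/8·h[1] + 3/8·h[3] + 1/4·h[4]
  h[3] = 1 + 1/4·h[0] + 1/4·h[1] + 1/4·h[3] + 1/8·h[4]
  h[4] = 1 + 1/4·h[0] + 1/8·h[1] + 1/4·h[3] + 1/4·h[4]
Solving the 4×4 linear system over states ≠ 2 gives exactly h = [4096/691, 4664/691, 0, 4608/691, 4600/691] (h[2] = 0 is the target).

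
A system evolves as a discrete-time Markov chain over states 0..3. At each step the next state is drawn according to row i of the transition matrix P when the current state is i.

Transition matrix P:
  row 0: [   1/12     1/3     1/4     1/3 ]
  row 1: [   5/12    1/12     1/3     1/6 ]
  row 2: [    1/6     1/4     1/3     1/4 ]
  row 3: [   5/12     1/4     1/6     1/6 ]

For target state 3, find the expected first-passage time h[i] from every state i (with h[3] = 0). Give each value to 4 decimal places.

h = [3.7373, 4.2552, 4.0300, 0.0000]

First-step conditioning: h[3] = 0; for i ≠ 3, h[i] = 1 + Σ_k P[i][k]·h[k].
  h[0] = 1 + 1/12·h[0] + 1/3·h[1] + 1/4·h[2]
  h[1] = 1 + 5/12·h[0] + 1/12·h[1] + 1/3·h[2]
  h[2] = 1 + 1/6·h[0] + 1/4·h[1] + 1/3·h[2]
Solving the 3×3 linear system over states ≠ 3 gives exactly h = [1992/533, 2268/533, 2148/533, 0] (h[3] = 0 is the target).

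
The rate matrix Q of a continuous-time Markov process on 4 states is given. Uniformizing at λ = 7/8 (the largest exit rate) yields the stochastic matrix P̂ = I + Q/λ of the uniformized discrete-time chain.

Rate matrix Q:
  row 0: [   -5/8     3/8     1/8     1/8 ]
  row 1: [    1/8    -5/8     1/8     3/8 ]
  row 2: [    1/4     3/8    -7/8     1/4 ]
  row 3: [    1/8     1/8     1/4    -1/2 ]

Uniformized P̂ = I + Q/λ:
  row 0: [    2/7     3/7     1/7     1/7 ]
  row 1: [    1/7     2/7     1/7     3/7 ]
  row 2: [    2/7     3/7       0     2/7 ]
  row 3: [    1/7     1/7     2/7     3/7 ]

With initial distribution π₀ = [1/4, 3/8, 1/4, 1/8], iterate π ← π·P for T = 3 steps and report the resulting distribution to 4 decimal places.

π = [0.1946, 0.2875, 0.1684, 0.3495]

t=0: π = [0.2500, 0.3750, 0.2500, 0.1250]
t=1: π = [0.2143, 0.3393, 0.1250, 0.3214]
t=2: π = [0.1913, 0.2883, 0.1709, 0.3495]
t=3: π = [0.1946, 0.2875, 0.1684, 0.3495]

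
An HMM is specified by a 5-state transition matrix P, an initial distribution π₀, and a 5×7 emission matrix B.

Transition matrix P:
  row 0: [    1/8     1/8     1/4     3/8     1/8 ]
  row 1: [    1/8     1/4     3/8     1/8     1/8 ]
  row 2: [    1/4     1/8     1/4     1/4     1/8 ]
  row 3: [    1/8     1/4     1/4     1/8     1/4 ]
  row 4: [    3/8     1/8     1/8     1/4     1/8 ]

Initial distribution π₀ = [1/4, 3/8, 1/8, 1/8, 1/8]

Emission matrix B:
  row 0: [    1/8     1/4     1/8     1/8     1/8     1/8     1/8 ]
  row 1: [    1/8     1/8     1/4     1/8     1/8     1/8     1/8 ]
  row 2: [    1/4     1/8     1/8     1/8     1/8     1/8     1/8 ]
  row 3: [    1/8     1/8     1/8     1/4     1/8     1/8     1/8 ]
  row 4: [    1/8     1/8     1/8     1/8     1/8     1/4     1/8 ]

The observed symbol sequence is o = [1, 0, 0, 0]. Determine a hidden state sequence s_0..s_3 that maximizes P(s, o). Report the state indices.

path = [1, 2, 2, 2]

t=0: δ = [6.250e-02, 4.688e-02, 1.562e-02, 1.562e-02, 1.562e-02]  (obs o_0=1)
t=1: δ = [9.766e-04, 1.465e-03, 4.395e-03, 2.930e-03, 9.766e-04]  ψ = [0, 1, 1, 0, 0]  (obs o_1=0)
t=2: δ = [1.373e-04, 9.155e-05, 2.747e-04, 1.373e-04, 9.155e-05]  ψ = [2, 3, 2, 2, 3]  (obs o_2=0)
t=3: δ = [8.583e-06, 4.292e-06, 1.717e-05, 8.583e-06, 4.292e-06]  ψ = [2, 2, 2, 2, 2]  (obs o_3=0)
backtrack: best end state = 2; path = [1, 2, 2, 2]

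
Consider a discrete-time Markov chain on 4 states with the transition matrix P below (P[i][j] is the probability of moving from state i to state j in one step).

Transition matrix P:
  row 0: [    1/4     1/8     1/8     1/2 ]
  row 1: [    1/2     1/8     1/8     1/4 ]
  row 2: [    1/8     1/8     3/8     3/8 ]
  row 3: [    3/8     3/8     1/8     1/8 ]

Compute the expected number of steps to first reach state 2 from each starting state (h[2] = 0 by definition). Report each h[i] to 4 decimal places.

h = [8.0000, 8.0000, 0.0000, 8.0000]

First-step conditioning: h[2] = 0; for i ≠ 2, h[i] = 1 + Σ_k P[i][k]·h[k].
  h[0] = 1 + 1/4·h[0] + 1/8·h[1] + 1/2·h[3]
  h[1] = 1 + 1/2·h[0] + 1/8·h[1] + 1/4·h[3]
  h[3] = 1 + 3/8·h[0] + 3/8·h[1] + 1/8·h[3]
Solving the 3×3 linear system over states ≠ 2 gives exactly h = [8, 8, 0, 8] (h[2] = 0 is the target).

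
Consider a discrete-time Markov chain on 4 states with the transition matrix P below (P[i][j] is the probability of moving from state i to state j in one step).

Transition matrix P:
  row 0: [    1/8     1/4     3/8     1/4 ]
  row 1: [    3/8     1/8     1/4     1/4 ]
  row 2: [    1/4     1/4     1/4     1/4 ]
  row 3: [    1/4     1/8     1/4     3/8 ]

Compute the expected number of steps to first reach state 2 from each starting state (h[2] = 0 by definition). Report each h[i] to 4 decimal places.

First-step conditioning: h[2] = 0; for i ≠ 2, h[i] = 1 + Σ_k P[i][k]·h[k].
  h[0] = 1 + 1/8·h[0] + 1/4·h[1] + 1/4·h[3]
  h[1] = 1 + 3/8·h[0] + 1/8·h[1] + 1/4·h[3]
  h[3] = 1 + 1/4·h[0] + 1/8·h[1] + 3/8·h[3]
Solving the 3×3 linear system over states ≠ 2 gives exactly h = [168/53, 560/159, 0, 568/159] (h[2] = 0 is the target).

h = [3.1698, 3.5220, 0.0000, 3.5723]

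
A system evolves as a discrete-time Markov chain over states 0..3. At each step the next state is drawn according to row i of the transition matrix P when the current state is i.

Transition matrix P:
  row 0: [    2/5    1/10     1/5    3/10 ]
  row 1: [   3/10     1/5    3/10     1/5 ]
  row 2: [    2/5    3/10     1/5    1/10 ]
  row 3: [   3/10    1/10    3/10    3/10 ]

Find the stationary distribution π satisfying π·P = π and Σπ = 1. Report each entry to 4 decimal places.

Balance equations π_j = Σ_i π_i·P[i][j]:
  π_0 = 2/5·π_0 + 3/10·π_1 + 2/5·π_2 + 3/10·π_3
  π_1 = 1/10·π_0 + 1/5·π_1 + 3/10·π_2 + 1/10·π_3
  π_2 = 1/5·π_0 + 3/10·π_1 + 1/5·π_2 + 3/10·π_3
  normalize: π_0 + π_1 + π_2 + π_3 = 1
Solving the linear system gives exactly π = [9/25, 37/225, 6/25, 53/225].

π = [0.3600, 0.1644, 0.2400, 0.2356]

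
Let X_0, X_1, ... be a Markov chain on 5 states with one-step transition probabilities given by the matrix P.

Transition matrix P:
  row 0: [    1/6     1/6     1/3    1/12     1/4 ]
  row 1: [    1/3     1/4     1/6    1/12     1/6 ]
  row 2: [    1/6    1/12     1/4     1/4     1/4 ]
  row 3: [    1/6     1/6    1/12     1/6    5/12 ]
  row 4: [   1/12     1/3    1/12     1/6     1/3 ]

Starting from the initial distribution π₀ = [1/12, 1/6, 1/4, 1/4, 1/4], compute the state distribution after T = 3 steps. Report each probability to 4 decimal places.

π = [0.1795, 0.2185, 0.1739, 0.1479, 0.2803]

t=0: π = [0.0833, 0.1667, 0.2500, 0.2500, 0.2500]
t=1: π = [0.1736, 0.2014, 0.1597, 0.1667, 0.2986]
t=2: π = [0.1753, 0.2199, 0.1701, 0.1487, 0.2859]
t=3: π = [0.1795, 0.2185, 0.1739, 0.1479, 0.2803]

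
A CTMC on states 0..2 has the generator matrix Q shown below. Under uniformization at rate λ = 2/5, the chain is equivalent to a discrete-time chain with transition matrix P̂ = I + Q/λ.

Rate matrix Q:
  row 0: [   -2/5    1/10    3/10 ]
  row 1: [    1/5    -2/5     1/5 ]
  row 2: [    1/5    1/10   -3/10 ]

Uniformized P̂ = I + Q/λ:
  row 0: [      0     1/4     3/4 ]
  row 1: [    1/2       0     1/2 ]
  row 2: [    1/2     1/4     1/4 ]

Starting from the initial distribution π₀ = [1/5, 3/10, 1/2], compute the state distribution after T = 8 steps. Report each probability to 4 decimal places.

π = [0.3328, 0.2000, 0.4672]

t=0: π = [0.2000, 0.3000, 0.5000]
t=1: π = [0.4000, 0.1750, 0.4250]
t=2: π = [0.3000, 0.2063, 0.4938]
t=3: π = [0.3500, 0.1984, 0.4516]
t=4: π = [0.3250, 0.2004, 0.4746]
t=5: π = [0.3375, 0.1999, 0.4626]
t=6: π = [0.3313, 0.2000, 0.4687]
t=7: π = [0.3344, 0.2000, 0.4656]
t=8: π = [0.3328, 0.2000, 0.4672]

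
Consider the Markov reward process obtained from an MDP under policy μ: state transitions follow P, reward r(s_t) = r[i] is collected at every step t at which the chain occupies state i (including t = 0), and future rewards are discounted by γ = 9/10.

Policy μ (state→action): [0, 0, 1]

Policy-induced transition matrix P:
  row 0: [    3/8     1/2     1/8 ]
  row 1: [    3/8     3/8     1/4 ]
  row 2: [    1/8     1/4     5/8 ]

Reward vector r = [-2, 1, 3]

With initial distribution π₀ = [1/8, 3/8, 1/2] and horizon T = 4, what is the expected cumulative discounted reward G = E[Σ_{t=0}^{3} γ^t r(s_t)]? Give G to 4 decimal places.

G = 4.0115

t=0: π = [0.1250, 0.3750, 0.5000], E[r] = 1.6250, γ^t·E[r] = 1.625000, running G = 1.625000
t=1: π = [0.2500, 0.3281, 0.4219], E[r] = 1.0938, γ^t·E[r] = 0.984375, running G = 2.609375
t=2: π = [0.2695, 0.3535, 0.3770], E[r] = 0.9453, γ^t·E[r] = 0.765703, running G = 3.375078
t=3: π = [0.2808, 0.3616, 0.3577], E[r] = 0.8730, γ^t·E[r] = 0.636451, running G = 4.011529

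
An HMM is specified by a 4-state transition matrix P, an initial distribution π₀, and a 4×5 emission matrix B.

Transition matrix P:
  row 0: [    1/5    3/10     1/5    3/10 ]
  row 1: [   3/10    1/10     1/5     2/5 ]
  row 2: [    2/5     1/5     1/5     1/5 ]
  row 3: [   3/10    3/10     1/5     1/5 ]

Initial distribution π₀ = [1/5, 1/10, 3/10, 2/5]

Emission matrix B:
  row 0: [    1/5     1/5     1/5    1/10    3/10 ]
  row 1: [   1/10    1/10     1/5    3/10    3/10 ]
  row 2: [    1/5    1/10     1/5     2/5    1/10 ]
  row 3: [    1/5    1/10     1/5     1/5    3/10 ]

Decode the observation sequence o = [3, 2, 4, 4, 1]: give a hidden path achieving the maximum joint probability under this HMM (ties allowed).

path = [2, 0, 1, 3, 0]

t=0: δ = [2.000e-02, 3.000e-02, 1.200e-01, 8.000e-02]  (obs o_0=3)
t=1: δ = [9.600e-03, 4.800e-03, 4.800e-03, 4.800e-03]  ψ = [2, 2, 2, 2]  (obs o_1=2)
t=2: δ = [5.760e-04, 8.640e-04, 1.920e-04, 8.640e-04]  ψ = [0, 0, 0, 0]  (obs o_2=4)
t=3: δ = [7.776e-05, 7.776e-05, 1.728e-05, 1.037e-04]  ψ = [1, 3, 1, 1]  (obs o_3=4)
t=4: δ = [6.221e-06, 3.110e-06, 2.074e-06, 3.110e-06]  ψ = [3, 3, 3, 1]  (obs o_4=1)
backtrack: best end state = 0; path = [2, 0, 1, 3, 0]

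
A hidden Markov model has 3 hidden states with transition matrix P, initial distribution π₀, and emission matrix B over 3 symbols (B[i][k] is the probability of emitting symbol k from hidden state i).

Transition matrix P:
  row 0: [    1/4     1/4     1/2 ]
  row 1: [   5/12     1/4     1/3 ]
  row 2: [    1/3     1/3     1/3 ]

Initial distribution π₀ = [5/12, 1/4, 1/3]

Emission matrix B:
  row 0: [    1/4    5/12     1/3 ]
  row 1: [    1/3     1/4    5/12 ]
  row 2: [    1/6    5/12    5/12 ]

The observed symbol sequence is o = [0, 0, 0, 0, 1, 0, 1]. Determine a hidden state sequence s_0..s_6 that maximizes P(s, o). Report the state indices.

path = [0, 2, 1, 0, 2, 1, 0]

t=0: δ = [1.042e-01, 8.333e-02, 5.556e-02]  (obs o_0=0)
t=1: δ = [8.681e-03, 8.681e-03, 8.681e-03]  ψ = [1, 0, 0]  (obs o_1=0)
t=2: δ = [9.042e-04, 9.645e-04, 7.234e-04]  ψ = [1, 2, 0]  (obs o_2=0)
t=3: δ = [1.005e-04, 8.038e-05, 7.535e-05]  ψ = [1, 1, 0]  (obs o_3=0)
t=4: δ = [1.395e-05, 6.279e-06, 2.093e-05]  ψ = [1, 0, 0]  (obs o_4=1)
t=5: δ = [1.744e-06, 2.326e-06, 1.163e-06]  ψ = [2, 2, 0]  (obs o_5=0)
t=6: δ = [4.038e-07, 1.454e-07, 3.634e-07]  ψ = [1, 1, 0]  (obs o_6=1)
backtrack: best end state = 0; path = [0, 2, 1, 0, 2, 1, 0]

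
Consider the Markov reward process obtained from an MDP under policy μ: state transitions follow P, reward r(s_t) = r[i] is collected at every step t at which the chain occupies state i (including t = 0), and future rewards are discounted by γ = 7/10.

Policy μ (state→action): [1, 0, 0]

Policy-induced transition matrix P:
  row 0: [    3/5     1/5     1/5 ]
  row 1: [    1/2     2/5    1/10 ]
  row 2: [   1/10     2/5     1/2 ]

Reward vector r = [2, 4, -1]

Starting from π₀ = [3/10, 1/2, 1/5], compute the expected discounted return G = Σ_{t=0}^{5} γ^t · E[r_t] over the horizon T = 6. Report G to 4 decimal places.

G = 6.2088

t=0: π = [0.3000, 0.5000, 0.2000], E[r] = 2.4000, γ^t·E[r] = 2.400000, running G = 2.400000
t=1: π = [0.4500, 0.3400, 0.2100], E[r] = 2.0500, γ^t·E[r] = 1.435000, running G = 3.835000
t=2: π = [0.4610, 0.3100, 0.2290], E[r] = 1.9330, γ^t·E[r] = 0.947170, running G = 4.782170
t=3: π = [0.4545, 0.3078, 0.2377], E[r] = 1.9025, γ^t·E[r] = 0.652558, running G = 5.434728
t=4: π = [0.4504, 0.3091, 0.2405], E[r] = 1.8966, γ^t·E[r] = 0.455376, running G = 5.890104
t=5: π = [0.4488, 0.3099, 0.2412], E[r] = 1.8961, γ^t·E[r] = 0.318678, running G = 6.208782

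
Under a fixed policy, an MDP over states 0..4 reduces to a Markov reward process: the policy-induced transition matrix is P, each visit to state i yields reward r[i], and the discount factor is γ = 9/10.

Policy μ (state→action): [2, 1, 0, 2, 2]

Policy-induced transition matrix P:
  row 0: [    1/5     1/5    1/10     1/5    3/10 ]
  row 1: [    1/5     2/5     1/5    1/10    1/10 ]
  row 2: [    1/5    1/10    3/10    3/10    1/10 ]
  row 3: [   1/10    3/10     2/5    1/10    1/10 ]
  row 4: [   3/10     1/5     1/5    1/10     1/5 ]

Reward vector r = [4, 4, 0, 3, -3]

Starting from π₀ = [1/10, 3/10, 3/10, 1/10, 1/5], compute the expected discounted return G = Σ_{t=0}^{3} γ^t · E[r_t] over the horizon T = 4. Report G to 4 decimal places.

t=0: π = [0.1000, 0.3000, 0.3000, 0.1000, 0.2000], E[r] = 1.3000, γ^t·E[r] = 1.300000, running G = 1.300000
t=1: π = [0.2100, 0.2400, 0.2400, 0.1700, 0.1400], E[r] = 1.8900, γ^t·E[r] = 1.701000, running G = 3.001000
t=2: π = [0.1970, 0.2410, 0.2370, 0.1690, 0.1560], E[r] = 1.7910, γ^t·E[r] = 1.450710, running G = 4.451710
t=3: π = [0.1987, 0.2414, 0.2378, 0.1671, 0.1550], E[r] = 1.7967, γ^t·E[r] = 1.309794, running G = 5.761504

G = 5.7615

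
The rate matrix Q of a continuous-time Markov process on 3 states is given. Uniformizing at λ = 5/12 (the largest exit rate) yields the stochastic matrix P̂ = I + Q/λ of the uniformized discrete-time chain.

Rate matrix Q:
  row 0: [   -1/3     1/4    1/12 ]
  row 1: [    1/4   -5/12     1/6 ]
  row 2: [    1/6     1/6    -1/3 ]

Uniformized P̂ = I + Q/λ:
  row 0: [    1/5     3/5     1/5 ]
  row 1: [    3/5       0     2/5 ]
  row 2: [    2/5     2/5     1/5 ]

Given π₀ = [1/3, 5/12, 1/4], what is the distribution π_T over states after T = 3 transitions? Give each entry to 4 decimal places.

t=0: π = [0.3333, 0.4167, 0.2500]
t=1: π = [0.4167, 0.3000, 0.2833]
t=2: π = [0.3767, 0.3633, 0.2600]
t=3: π = [0.3973, 0.3300, 0.2727]

π = [0.3973, 0.3300, 0.2727]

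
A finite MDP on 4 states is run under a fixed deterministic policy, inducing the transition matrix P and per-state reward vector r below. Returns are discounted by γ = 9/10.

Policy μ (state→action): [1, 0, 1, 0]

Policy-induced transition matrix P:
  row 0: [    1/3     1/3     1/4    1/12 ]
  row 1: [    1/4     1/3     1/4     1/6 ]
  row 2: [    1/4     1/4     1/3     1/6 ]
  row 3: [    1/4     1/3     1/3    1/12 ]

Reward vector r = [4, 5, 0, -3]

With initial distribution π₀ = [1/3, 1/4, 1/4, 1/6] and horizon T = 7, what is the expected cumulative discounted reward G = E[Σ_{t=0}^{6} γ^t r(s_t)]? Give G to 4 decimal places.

t=0: π = [0.3333, 0.2500, 0.2500, 0.1667], E[r] = 2.0833, γ^t·E[r] = 2.083333, running G = 2.083333
t=1: π = [0.2778, 0.3125, 0.2847, 0.1250], E[r] = 2.2986, γ^t·E[r] = 2.068750, running G = 4.152083
t=2: π = [0.2731, 0.3096, 0.2841, 0.1331], E[r] = 2.2413, γ^t·E[r] = 1.815469, running G = 5.967552
t=3: π = [0.2728, 0.3097, 0.2848, 0.1328], E[r] = 2.2409, γ^t·E[r] = 1.633605, running G = 7.601158
t=4: π = [0.2727, 0.3096, 0.2848, 0.1329], E[r] = 2.2403, γ^t·E[r] = 1.469878, running G = 9.071036
t=5: π = [0.2727, 0.3096, 0.2848, 0.1329], E[r] = 2.2403, γ^t·E[r] = 1.322881, running G = 10.393917
t=6: π = [0.2727, 0.3096, 0.2848, 0.1329], E[r] = 2.2403, γ^t·E[r] = 1.190590, running G = 11.584507

G = 11.5845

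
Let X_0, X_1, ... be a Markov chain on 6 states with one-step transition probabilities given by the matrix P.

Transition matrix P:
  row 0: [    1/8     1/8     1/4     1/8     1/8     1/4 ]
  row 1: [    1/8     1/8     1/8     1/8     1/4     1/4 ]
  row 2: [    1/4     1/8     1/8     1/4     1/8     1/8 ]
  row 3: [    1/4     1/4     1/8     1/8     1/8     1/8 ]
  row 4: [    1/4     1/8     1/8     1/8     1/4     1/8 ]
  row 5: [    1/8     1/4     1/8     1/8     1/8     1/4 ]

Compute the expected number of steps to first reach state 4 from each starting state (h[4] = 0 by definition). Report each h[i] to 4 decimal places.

First-step conditioning: h[4] = 0; for i ≠ 4, h[i] = 1 + Σ_k P[i][k]·h[k].
  h[0] = 1 + 1/8·h[0] + 1/8·h[1] + 1/4·h[2] + 1/8·h[3] + 1/4·h[5]
  h[1] = 1 + 1/8·h[0] + 1/8·h[1] + 1/8·h[2] + 1/8·h[3] + 1/4·h[5]
  h[2] = 1 + 1/4·h[0] + 1/8·h[1] + 1/8·h[2] + 1/4·h[3] + 1/8·h[5]
  h[3] = 1 + 1/4·h[0] + 1/4·h[1] + 1/8·h[2] + 1/8·h[3] + 1/8·h[5]
  h[5] = 1 + 1/8·h[0] + 1/4·h[1] + 1/8·h[2] + 1/8·h[3] + 1/4·h[5]
Solving the 5×5 linear system over states ≠ 4 gives exactly h = [12264/1793, 32192/5379, 36800/5379, 12096/1793, 0, 12072/1793] (h[4] = 0 is the target).

h = [6.8399, 5.9848, 6.8414, 6.7462, 0.0000, 6.7328]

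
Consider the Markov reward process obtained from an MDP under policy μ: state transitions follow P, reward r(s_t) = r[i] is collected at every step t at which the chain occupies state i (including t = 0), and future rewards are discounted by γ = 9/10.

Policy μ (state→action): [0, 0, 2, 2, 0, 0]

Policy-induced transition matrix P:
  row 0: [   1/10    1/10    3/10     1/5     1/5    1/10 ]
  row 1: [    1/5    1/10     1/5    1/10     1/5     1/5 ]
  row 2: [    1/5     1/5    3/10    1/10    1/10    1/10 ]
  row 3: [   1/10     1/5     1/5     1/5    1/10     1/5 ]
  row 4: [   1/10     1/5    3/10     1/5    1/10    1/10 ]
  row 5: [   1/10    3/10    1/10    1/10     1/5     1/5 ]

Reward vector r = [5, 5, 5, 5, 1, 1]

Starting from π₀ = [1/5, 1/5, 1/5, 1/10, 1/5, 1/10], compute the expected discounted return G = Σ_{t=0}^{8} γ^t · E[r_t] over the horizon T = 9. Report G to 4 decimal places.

t=0: π = [0.2000, 0.2000, 0.2000, 0.1000, 0.2000, 0.1000], E[r] = 3.8000, γ^t·E[r] = 3.800000, running G = 3.800000
t=1: π = [0.1400, 0.1700, 0.2500, 0.1500, 0.1500, 0.1400], E[r] = 3.8400, γ^t·E[r] = 3.456000, running G = 7.256000
t=2: π = [0.1420, 0.1830, 0.2400, 0.1440, 0.1450, 0.1460], E[r] = 3.8360, γ^t·E[r] = 3.107160, running G = 10.363160
t=3: π = [0.1423, 0.1821, 0.2381, 0.1431, 0.1471, 0.1473], E[r] = 3.8224, γ^t·E[r] = 2.786530, running G = 13.149690
t=4: π = [0.1420, 0.1823, 0.2380, 0.1433, 0.1472, 0.1473], E[r] = 3.8223, γ^t·E[r] = 2.507824, running G = 15.657514
t=5: π = [0.1420, 0.1823, 0.2380, 0.1432, 0.1472, 0.1473], E[r] = 3.8223, γ^t·E[r] = 2.257006, running G = 17.914520
t=6: π = [0.1420, 0.1823, 0.2380, 0.1432, 0.1472, 0.1473], E[r] = 3.8222, γ^t·E[r] = 2.031291, running G = 19.945811
t=7: π = [0.1420, 0.1823, 0.2380, 0.1432, 0.1472, 0.1473], E[r] = 3.8222, γ^t·E[r] = 1.828161, running G = 21.773971
t=8: π = [0.1420, 0.1823, 0.2380, 0.1432, 0.1472, 0.1473], E[r] = 3.8222, γ^t·E[r] = 1.645344, running G = 23.419315

G = 23.4193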